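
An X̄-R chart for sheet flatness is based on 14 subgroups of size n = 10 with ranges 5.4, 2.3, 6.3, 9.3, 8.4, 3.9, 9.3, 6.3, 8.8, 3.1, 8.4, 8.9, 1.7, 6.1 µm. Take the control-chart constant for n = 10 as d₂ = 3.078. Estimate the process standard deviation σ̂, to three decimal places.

2.047

R̄ = (5.4 + 2.3 + 6.3 + 9.3 + 8.4 + 3.9 + 9.3 + 6.3 + 8.8 + 3.1 + 8.4 + 8.9 + 1.7 + 6.1) / 14 = 6.3000
σ̂ = R̄ / d₂ = 6.3000 / 3.078 = 2.0468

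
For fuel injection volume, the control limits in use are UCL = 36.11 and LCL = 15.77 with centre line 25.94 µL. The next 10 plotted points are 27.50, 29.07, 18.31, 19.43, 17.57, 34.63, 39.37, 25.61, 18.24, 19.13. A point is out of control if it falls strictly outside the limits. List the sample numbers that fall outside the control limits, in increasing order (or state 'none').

Compare each point to [15.77, 36.11]: sample 7 = 39.37 > UCL.

7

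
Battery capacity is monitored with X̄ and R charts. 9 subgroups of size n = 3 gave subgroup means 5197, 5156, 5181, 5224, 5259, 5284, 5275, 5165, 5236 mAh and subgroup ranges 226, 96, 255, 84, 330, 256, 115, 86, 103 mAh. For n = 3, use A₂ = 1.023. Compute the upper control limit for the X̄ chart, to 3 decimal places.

X̄̄ = (5197 + 5156 + 5181 + 5224 + 5259 + 5284 + 5275 + 5165 + 5236) / 9 = 46977.0000 / 9 = 5219.6667
R̄ = (226 + 96 + 255 + 84 + 330 + 256 + 115 + 86 + 103) / 9 = 1551.0000 / 9 = 172.3333
UCL = X̄̄ + A₂·R̄ = 5219.6667 + 1.023 × 172.3333 = 5395.9637

5395.964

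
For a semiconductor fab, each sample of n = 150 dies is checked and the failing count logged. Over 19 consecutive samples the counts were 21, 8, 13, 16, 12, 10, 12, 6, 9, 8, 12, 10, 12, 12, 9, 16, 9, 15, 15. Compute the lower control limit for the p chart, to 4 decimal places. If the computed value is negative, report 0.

0.0129

p̄ = Σdᵢ / (k·n) = 225 / (19 × 150) = 0.07895
LCL = p̄ − 3·√(p̄(1−p̄)/n) = 0.07895 − 3 × 0.02202 = 0.01290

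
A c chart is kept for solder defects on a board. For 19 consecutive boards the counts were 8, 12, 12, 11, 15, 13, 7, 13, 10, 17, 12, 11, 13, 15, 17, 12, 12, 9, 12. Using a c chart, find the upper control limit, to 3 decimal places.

22.618

c̄ = (8 + 12 + 12 + 11 + 15 + 13 + 7 + 13 + 10 + 17 + 12 + 11 + 13 + 15 + 17 + 12 + 12 + 9 + 12) / 19 = 231 / 19 = 12.1579
UCL = c̄ + 3√c̄ = 12.1579 + 3 × √12.1579 = 12.1579 + 3 × 3.4868 = 22.6183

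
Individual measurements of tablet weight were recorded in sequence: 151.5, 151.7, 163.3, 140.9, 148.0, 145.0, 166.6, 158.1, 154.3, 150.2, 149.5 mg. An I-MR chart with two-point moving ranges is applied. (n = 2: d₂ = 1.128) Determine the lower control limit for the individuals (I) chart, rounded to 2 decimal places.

X̄ = (151.5 + 151.7 + 163.3 + 140.9 + 148.0 + 145.0 + 166.6 + 158.1 + 154.3 + 150.2 + 149.5) / 11 = 152.6455
Moving ranges: 0.2, 11.6, 22.4, 7.1, 3.0, 21.6, 8.5, 3.8, 4.1, 0.7; M̄R̄ = 83.0000 / 10 = 8.3000
LCL = X̄ − 3·M̄R̄/d₂ = 152.6455 − 3 × 8.3000 / 1.128 = 130.5710

130.57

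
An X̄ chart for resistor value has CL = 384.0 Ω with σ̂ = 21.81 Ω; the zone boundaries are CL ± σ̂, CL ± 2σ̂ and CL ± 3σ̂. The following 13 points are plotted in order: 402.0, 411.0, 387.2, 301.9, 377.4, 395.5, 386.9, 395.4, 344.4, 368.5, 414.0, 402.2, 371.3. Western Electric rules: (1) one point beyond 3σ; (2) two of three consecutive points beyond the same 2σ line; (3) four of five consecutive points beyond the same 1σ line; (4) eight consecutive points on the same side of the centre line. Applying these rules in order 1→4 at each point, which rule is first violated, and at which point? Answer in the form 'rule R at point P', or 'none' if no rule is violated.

Zone of each point (C = within 1σ̂, B = 1σ̂–2σ̂, A = 2σ̂–3σ̂, * = beyond 3σ̂; sign = side of CL): 1:+C, 2:+B, 3:+C, 4:-*, 5:-C, 6:+C, 7:+C, 8:+C, 9:-B, 10:-C, 11:+B, 12:+C, 13:-C
Rule 1 (one point beyond the 3σ limits) is satisfied at point 4.

rule 1 at point 4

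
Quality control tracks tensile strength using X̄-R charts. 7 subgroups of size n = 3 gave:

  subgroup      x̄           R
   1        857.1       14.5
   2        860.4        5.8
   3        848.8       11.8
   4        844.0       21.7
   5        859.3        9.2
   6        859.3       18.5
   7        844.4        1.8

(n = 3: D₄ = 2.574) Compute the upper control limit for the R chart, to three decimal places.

R̄ = (14.5 + 5.8 + 11.8 + 21.7 + 9.2 + 18.5 + 1.8) / 7 = 83.3000 / 7 = 11.9000
UCL_R = D₄·R̄ = 2.574 × 11.9000 = 30.6306

30.631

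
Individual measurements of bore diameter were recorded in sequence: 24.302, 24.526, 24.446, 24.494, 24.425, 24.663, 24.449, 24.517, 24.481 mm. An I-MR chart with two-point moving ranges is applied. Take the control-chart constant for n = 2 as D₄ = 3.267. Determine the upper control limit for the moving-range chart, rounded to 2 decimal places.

0.40

Moving ranges: 0.224, 0.080, 0.048, 0.069, 0.238, 0.214, 0.068, 0.036; M̄R̄ = 0.9770 / 8 = 0.1221
UCL_MR = D₄·M̄R̄ = 3.267 × 0.1221 = 0.3990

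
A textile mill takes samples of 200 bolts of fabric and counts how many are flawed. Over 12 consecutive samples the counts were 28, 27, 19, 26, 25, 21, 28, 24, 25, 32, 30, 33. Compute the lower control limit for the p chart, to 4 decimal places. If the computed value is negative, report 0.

p̄ = Σdᵢ / (k·n) = 318 / (12 × 200) = 0.13250
LCL = p̄ − 3·√(p̄(1−p̄)/n) = 0.13250 − 3 × 0.02397 = 0.06058

0.0606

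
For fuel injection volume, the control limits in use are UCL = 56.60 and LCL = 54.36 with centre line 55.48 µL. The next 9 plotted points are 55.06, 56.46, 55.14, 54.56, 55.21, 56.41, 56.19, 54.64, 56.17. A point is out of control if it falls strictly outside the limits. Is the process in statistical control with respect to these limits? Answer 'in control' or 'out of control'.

in control

All 9 points lie within [54.36, 56.60].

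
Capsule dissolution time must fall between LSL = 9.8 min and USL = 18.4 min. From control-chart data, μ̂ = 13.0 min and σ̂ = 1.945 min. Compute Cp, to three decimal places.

Cp = (USL − LSL) / (6σ̂) = (18.4 − 9.8) / (6 × 1.945) = 8.6000 / 11.6700 = 0.7369

0.737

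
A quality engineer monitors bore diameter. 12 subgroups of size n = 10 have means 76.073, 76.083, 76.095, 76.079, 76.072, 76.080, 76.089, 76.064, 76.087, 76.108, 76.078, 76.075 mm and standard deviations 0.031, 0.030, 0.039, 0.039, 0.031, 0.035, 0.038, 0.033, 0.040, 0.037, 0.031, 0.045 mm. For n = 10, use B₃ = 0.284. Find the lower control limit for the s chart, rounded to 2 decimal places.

0.01

s̄ = (0.031 + 0.030 + 0.039 + 0.039 + 0.031 + 0.035 + 0.038 + 0.033 + 0.040 + 0.037 + 0.031 + 0.045) / 12 = 0.0357
LCL_s = B₃·s̄ = 0.284 × 0.0357 = 0.0102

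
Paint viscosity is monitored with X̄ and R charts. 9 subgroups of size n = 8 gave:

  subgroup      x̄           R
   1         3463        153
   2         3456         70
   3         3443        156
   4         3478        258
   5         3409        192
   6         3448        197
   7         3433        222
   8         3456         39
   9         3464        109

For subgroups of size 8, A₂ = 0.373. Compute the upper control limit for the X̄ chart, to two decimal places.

X̄̄ = (3463 + 3456 + 3443 + 3478 + 3409 + 3448 + 3433 + 3456 + 3464) / 9 = 31050.0000 / 9 = 3450.0000
R̄ = (153 + 70 + 156 + 258 + 192 + 197 + 222 + 39 + 109) / 9 = 1396.0000 / 9 = 155.1111
UCL = X̄̄ + A₂·R̄ = 3450.0000 + 0.373 × 155.1111 = 3507.8564

3507.86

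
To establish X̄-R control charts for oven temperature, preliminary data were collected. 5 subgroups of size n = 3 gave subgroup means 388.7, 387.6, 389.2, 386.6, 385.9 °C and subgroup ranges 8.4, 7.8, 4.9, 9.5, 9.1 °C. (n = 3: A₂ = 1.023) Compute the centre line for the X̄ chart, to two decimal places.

387.60

X̄̄ = (388.7 + 387.6 + 389.2 + 386.6 + 385.9) / 5 = 1938.0000 / 5 = 387.6000
CL = X̄̄ = 387.6000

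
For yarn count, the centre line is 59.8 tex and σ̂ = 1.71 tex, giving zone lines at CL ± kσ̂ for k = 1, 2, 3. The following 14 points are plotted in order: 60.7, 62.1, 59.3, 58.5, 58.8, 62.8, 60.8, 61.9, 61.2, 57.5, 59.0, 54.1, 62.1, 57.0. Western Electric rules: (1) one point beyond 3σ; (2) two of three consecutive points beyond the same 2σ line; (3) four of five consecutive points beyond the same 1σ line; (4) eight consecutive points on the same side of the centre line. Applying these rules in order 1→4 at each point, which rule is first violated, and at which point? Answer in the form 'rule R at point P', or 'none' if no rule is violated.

Zone of each point (C = within 1σ̂, B = 1σ̂–2σ̂, A = 2σ̂–3σ̂, * = beyond 3σ̂; sign = side of CL): 1:+C, 2:+B, 3:-C, 4:-C, 5:-C, 6:+B, 7:+C, 8:+B, 9:+C, 10:-B, 11:-C, 12:-*, 13:+B, 14:-B
Rule 1 (one point beyond the 3σ limits) is satisfied at point 12.

rule 1 at point 12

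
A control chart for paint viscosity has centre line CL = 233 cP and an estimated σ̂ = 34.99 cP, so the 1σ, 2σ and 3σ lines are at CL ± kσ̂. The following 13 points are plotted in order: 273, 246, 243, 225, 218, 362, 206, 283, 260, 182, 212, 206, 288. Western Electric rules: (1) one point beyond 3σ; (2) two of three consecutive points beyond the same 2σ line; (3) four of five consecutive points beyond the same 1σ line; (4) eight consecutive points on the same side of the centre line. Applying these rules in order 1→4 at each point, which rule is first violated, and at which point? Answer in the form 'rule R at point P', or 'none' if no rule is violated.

rule 1 at point 6

Zone of each point (C = within 1σ̂, B = 1σ̂–2σ̂, A = 2σ̂–3σ̂, * = beyond 3σ̂; sign = side of CL): 1:+B, 2:+C, 3:+C, 4:-C, 5:-C, 6:+*, 7:-C, 8:+B, 9:+C, 10:-B, 11:-C, 12:-C, 13:+B
Rule 1 (one point beyond the 3σ limits) is satisfied at point 6.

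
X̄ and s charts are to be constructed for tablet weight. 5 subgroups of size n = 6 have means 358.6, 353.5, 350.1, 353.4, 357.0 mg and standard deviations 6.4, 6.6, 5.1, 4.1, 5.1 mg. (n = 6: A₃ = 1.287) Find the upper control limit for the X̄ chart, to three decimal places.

361.547

X̄̄ = (358.6 + 353.5 + 350.1 + 353.4 + 357.0) / 5 = 354.5200
s̄ = (6.4 + 6.6 + 5.1 + 4.1 + 5.1) / 5 = 5.4600
UCL = X̄̄ + A₃·s̄ = 354.5200 + 1.287 × 5.4600 = 361.5470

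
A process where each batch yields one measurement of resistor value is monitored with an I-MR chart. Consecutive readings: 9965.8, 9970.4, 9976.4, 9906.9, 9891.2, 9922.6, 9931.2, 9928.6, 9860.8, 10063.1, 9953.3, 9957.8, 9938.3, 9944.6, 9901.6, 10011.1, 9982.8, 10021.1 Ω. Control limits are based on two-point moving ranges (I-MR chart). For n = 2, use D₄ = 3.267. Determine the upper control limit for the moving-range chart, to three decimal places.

Moving ranges: 4.6, 6.0, 69.5, 15.7, 31.4, 8.6, 2.6, 67.8, 202.3, 109.8, 4.5, 19.5, 6.3, 43.0, 109.5, 28.3, 38.3; M̄R̄ = 767.7000 / 17 = 45.1588
UCL_MR = D₄·M̄R̄ = 3.267 × 45.1588 = 147.5339

147.534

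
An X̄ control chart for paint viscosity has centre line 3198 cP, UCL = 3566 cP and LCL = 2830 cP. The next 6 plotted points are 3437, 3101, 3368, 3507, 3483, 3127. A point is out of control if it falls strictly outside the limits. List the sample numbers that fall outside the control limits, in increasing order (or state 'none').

none

All 6 points lie within [2830, 3566].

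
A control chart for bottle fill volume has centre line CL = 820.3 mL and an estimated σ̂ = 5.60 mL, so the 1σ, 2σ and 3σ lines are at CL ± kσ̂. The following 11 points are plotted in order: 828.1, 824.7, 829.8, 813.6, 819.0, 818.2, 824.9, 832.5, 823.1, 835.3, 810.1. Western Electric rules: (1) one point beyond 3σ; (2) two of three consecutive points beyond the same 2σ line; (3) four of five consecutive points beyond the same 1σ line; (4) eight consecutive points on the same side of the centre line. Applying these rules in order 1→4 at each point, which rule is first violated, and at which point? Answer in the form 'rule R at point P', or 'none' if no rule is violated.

rule 2 at point 10

Zone of each point (C = within 1σ̂, B = 1σ̂–2σ̂, A = 2σ̂–3σ̂, * = beyond 3σ̂; sign = side of CL): 1:+B, 2:+C, 3:+B, 4:-B, 5:-C, 6:-C, 7:+C, 8:+A, 9:+C, 10:+A, 11:-B
Rule 2 (two of three consecutive points beyond the same 2σ limit) is satisfied at point 10.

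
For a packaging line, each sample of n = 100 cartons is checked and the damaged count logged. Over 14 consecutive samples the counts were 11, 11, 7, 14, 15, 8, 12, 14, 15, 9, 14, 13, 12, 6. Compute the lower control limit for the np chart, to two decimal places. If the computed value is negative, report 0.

p̄ = Σdᵢ / (k·n) = 161 / (14 × 100) = 0.11500
LCL = np̄ − 3·√(np̄(1−p̄)) = 11.5000 − 3 × 3.1902 = 1.9293

1.93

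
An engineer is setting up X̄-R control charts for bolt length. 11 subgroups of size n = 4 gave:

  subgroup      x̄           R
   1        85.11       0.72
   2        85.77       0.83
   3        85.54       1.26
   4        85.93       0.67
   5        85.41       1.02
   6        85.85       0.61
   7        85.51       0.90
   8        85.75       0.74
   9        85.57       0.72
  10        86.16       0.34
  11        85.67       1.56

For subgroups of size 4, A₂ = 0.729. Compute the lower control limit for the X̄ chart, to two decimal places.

85.04

X̄̄ = (85.11 + 85.77 + 85.54 + 85.93 + 85.41 + 85.85 + 85.51 + 85.75 + 85.57 + 86.16 + 85.67) / 11 = 942.2700 / 11 = 85.6609
R̄ = (0.72 + 0.83 + 1.26 + 0.67 + 1.02 + 0.61 + 0.90 + 0.74 + 0.72 + 0.34 + 1.56) / 11 = 9.3700 / 11 = 0.8518
LCL = X̄̄ − A₂·R̄ = 85.6609 − 0.729 × 0.8518 = 85.0399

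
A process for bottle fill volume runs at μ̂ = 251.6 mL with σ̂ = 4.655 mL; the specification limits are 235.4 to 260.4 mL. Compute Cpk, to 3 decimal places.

0.630

Cpu = (USL − μ̂) / (3σ̂) = (260.4 − 251.6) / (3 × 4.655) = 0.6301; Cpl = (μ̂ − LSL) / (3σ̂) = (251.6 − 235.4) / (3 × 4.655) = 1.1600; Cpk = min(Cpu, Cpl) = 0.6301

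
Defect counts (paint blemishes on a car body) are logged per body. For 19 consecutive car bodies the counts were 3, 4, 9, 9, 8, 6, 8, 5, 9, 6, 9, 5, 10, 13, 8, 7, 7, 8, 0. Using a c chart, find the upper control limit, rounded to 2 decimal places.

15.02

c̄ = (3 + 4 + 9 + 9 + 8 + 6 + 8 + 5 + 9 + 6 + 9 + 5 + 10 + 13 + 8 + 7 + 7 + 8 + 0) / 19 = 134 / 19 = 7.0526
UCL = c̄ + 3√c̄ = 7.0526 + 3 × √7.0526 = 7.0526 + 3 × 2.6557 = 15.0197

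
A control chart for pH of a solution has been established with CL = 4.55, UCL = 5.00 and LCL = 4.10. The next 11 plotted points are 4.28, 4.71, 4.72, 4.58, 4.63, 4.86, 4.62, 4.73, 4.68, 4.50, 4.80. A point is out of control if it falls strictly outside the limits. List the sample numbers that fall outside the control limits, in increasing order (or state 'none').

none

All 11 points lie within [4.10, 5.00].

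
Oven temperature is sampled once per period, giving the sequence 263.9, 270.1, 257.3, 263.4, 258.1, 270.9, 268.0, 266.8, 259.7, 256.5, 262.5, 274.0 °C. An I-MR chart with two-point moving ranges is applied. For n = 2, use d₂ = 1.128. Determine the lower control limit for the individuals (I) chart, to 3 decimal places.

X̄ = (263.9 + 270.1 + 257.3 + 263.4 + 258.1 + 270.9 + 268.0 + 266.8 + 259.7 + 256.5 + 262.5 + 274.0) / 12 = 264.2667
Moving ranges: 6.2, 12.8, 6.1, 5.3, 12.8, 2.9, 1.2, 7.1, 3.2, 6.0, 11.5; M̄R̄ = 75.1000 / 11 = 6.8273
LCL = X̄ − 3·M̄R̄/d₂ = 264.2667 − 3 × 6.8273 / 1.128 = 246.1090

246.109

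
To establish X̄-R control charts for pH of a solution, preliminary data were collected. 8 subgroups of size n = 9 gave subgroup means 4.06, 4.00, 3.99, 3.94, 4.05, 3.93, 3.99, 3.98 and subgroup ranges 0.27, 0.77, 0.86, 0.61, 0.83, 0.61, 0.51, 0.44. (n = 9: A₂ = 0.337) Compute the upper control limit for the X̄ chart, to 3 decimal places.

X̄̄ = (4.06 + 4.00 + 3.99 + 3.94 + 4.05 + 3.93 + 3.99 + 3.98) / 8 = 31.9400 / 8 = 3.9925
R̄ = (0.27 + 0.77 + 0.86 + 0.61 + 0.83 + 0.61 + 0.51 + 0.44) / 8 = 4.9000 / 8 = 0.6125
UCL = X̄̄ + A₂·R̄ = 3.9925 + 0.337 × 0.6125 = 4.1989

4.199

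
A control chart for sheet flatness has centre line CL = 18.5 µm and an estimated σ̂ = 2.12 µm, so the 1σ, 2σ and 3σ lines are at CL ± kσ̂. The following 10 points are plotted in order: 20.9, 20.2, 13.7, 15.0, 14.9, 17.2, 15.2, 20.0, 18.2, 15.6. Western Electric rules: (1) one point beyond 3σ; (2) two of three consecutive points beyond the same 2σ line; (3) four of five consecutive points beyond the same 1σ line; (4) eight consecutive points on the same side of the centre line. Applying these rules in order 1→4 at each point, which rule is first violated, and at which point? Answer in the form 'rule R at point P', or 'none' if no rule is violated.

Zone of each point (C = within 1σ̂, B = 1σ̂–2σ̂, A = 2σ̂–3σ̂, * = beyond 3σ̂; sign = side of CL): 1:+B, 2:+C, 3:-A, 4:-B, 5:-B, 6:-C, 7:-B, 8:+C, 9:-C, 10:-B
Rule 3 (four of five consecutive points beyond the same 1σ limit) is satisfied at point 7.

rule 3 at point 7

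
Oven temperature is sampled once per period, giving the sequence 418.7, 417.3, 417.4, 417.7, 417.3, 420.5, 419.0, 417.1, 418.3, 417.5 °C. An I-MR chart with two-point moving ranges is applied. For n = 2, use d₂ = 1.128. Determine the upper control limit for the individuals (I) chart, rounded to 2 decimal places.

421.27

X̄ = (418.7 + 417.3 + 417.4 + 417.7 + 417.3 + 420.5 + 419.0 + 417.1 + 418.3 + 417.5) / 10 = 418.0800
Moving ranges: 1.4, 0.1, 0.3, 0.4, 3.2, 1.5, 1.9, 1.2, 0.8; M̄R̄ = 10.8000 / 9 = 1.2000
UCL = X̄ + 3·M̄R̄/d₂ = 418.0800 + 3 × 1.2000 / 1.128 = 421.2715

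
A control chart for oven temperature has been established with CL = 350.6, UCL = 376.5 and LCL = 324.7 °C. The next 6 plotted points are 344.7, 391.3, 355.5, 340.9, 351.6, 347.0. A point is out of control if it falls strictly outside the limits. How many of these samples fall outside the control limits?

Compare each point to [324.7, 376.5]: sample 2 = 391.3 > UCL.

1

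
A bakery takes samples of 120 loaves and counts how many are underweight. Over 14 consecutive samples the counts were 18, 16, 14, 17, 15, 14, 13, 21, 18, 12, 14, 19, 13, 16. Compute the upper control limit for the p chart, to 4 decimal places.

0.2233

p̄ = Σdᵢ / (k·n) = 220 / (14 × 120) = 0.13095
UCL = p̄ + 3·√(p̄(1−p̄)/n) = 0.13095 + 3 × √(0.13095×0.86905/120) = 0.13095 + 3 × 0.03080 = 0.22334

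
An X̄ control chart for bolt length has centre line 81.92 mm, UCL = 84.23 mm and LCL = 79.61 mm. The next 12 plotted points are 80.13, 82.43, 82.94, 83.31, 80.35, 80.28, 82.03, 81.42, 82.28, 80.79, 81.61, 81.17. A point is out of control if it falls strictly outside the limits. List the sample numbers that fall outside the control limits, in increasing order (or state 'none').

none

All 12 points lie within [79.61, 84.23].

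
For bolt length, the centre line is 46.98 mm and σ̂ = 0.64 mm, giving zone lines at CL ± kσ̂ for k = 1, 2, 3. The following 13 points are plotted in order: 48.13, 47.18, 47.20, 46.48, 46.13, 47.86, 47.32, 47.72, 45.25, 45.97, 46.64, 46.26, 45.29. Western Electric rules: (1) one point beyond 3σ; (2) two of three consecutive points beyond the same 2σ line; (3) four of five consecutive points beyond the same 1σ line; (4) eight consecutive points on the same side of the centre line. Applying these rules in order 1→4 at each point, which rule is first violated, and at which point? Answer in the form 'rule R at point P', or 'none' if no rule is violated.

Zone of each point (C = within 1σ̂, B = 1σ̂–2σ̂, A = 2σ̂–3σ̂, * = beyond 3σ̂; sign = side of CL): 1:+B, 2:+C, 3:+C, 4:-C, 5:-B, 6:+B, 7:+C, 8:+B, 9:-A, 10:-B, 11:-C, 12:-B, 13:-A
Rule 3 (four of five consecutive points beyond the same 1σ limit) is satisfied at point 13.

rule 3 at point 13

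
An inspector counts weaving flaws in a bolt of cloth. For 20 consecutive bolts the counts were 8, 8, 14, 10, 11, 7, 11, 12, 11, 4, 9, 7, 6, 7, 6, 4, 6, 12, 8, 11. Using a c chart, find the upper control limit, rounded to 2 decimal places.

c̄ = (8 + 8 + 14 + 10 + 11 + 7 + 11 + 12 + 11 + 4 + 9 + 7 + 6 + 7 + 6 + 4 + 6 + 12 + 8 + 11) / 20 = 172 / 20 = 8.6000
UCL = c̄ + 3√c̄ = 8.6000 + 3 × √8.6000 = 8.6000 + 3 × 2.9326 = 17.3977

17.40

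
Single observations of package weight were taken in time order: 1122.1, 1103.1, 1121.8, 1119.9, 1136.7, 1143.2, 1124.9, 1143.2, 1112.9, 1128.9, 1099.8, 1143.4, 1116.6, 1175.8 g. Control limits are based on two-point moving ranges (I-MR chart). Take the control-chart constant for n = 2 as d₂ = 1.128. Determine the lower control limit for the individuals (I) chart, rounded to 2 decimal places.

X̄ = (1122.1 + 1103.1 + 1121.8 + 1119.9 + 1136.7 + 1143.2 + 1124.9 + 1143.2 + 1112.9 + 1128.9 + 1099.8 + 1143.4 + 1116.6 + 1175.8) / 14 = 1128.0214
Moving ranges: 19.0, 18.7, 1.9, 16.8, 6.5, 18.3, 18.3, 30.3, 16.0, 29.1, 43.6, 26.8, 59.2; M̄R̄ = 304.5000 / 13 = 23.4231
LCL = X̄ − 3·M̄R̄/d₂ = 1128.0214 − 3 × 23.4231 / 1.128 = 1065.7260

1065.73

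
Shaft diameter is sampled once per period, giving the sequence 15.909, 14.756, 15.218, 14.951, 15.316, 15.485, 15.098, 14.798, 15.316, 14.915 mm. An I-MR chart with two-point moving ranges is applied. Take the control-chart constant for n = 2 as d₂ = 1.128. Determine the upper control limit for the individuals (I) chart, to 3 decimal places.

X̄ = (15.909 + 14.756 + 15.218 + 14.951 + 15.316 + 15.485 + 15.098 + 14.798 + 15.316 + 14.915) / 10 = 15.1762
Moving ranges: 1.153, 0.462, 0.267, 0.365, 0.169, 0.387, 0.300, 0.518, 0.401; M̄R̄ = 4.0220 / 9 = 0.4469
UCL = X̄ + 3·M̄R̄/d₂ = 15.1762 + 3 × 0.4469 / 1.128 = 16.3647

16.365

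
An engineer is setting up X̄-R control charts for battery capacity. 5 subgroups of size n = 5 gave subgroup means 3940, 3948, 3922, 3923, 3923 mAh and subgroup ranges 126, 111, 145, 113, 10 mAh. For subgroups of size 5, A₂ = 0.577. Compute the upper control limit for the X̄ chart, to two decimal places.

3989.48

X̄̄ = (3940 + 3948 + 3922 + 3923 + 3923) / 5 = 19656.0000 / 5 = 3931.2000
R̄ = (126 + 111 + 145 + 113 + 10) / 5 = 505.0000 / 5 = 101.0000
UCL = X̄̄ + A₂·R̄ = 3931.2000 + 0.577 × 101.0000 = 3989.4770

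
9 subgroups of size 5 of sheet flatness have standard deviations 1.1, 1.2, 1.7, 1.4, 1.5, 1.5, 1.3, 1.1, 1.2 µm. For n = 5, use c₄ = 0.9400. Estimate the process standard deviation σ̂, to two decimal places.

1.42

s̄ = (1.1 + 1.2 + 1.7 + 1.4 + 1.5 + 1.5 + 1.3 + 1.1 + 1.2) / 9 = 1.3333
σ̂ = s̄ / c₄ = 1.3333 / 0.9400 = 1.4184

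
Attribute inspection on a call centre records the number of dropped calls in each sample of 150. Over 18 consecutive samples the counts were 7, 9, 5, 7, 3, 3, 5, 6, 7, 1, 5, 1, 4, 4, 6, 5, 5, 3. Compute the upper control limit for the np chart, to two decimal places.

p̄ = Σdᵢ / (k·n) = 86 / (18 × 150) = 0.03185
UCL = np̄ + 3·√(np̄(1−p̄)) = 4.7778 + 3 × √(4.7778×0.96815) = 4.7778 + 3 × 2.1507 = 11.2299

11.23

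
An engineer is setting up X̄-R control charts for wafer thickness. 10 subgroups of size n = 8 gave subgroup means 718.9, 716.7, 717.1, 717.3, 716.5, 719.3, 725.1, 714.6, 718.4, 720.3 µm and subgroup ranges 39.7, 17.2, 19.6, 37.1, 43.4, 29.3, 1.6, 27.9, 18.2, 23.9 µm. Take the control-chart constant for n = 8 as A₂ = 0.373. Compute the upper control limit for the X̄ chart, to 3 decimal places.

X̄̄ = (718.9 + 716.7 + 717.1 + 717.3 + 716.5 + 719.3 + 725.1 + 714.6 + 718.4 + 720.3) / 10 = 7184.2000 / 10 = 718.4200
R̄ = (39.7 + 17.2 + 19.6 + 37.1 + 43.4 + 29.3 + 1.6 + 27.9 + 18.2 + 23.9) / 10 = 257.9000 / 10 = 25.7900
UCL = X̄̄ + A₂·R̄ = 718.4200 + 0.373 × 25.7900 = 728.0397

728.040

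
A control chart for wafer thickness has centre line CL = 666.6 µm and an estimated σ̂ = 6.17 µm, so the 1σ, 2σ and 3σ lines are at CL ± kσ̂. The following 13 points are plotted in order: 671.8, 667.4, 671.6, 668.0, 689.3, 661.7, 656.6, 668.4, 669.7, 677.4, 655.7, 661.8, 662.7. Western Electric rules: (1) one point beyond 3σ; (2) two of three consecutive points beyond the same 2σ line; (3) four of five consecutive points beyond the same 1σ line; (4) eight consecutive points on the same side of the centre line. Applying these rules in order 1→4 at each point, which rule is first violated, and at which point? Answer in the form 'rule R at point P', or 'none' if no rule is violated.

Zone of each point (C = within 1σ̂, B = 1σ̂–2σ̂, A = 2σ̂–3σ̂, * = beyond 3σ̂; sign = side of CL): 1:+C, 2:+C, 3:+C, 4:+C, 5:+*, 6:-C, 7:-B, 8:+C, 9:+C, 10:+B, 11:-B, 12:-C, 13:-C
Rule 1 (one point beyond the 3σ limits) is satisfied at point 5.

rule 1 at point 5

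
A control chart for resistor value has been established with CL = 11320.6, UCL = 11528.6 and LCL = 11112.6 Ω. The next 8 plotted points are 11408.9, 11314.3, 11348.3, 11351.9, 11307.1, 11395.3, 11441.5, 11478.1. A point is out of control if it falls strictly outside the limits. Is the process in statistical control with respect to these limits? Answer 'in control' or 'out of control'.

in control

All 8 points lie within [11112.6, 11528.6].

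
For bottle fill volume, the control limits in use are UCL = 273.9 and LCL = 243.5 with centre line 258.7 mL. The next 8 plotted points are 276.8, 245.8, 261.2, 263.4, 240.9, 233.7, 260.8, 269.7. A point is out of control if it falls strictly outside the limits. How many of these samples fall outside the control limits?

Compare each point to [243.5, 273.9]: sample 1 = 276.8 > UCL; sample 5 = 240.9 < LCL; sample 6 = 233.7 < LCL.

3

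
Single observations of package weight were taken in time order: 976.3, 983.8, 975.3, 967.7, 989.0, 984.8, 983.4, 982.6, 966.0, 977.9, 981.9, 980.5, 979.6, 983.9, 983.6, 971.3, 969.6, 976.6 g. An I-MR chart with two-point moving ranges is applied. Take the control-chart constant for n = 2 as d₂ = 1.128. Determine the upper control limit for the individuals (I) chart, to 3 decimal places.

996.019

X̄ = (976.3 + 983.8 + 975.3 + 967.7 + 989.0 + 984.8 + 983.4 + 982.6 + 966.0 + 977.9 + 981.9 + 980.5 + 979.6 + 983.9 + 983.6 + 971.3 + 969.6 + 976.6) / 18 = 978.5444
Moving ranges: 7.5, 8.5, 7.6, 21.3, 4.2, 1.4, 0.8, 16.6, 11.9, 4.0, 1.4, 0.9, 4.3, 0.3, 12.3, 1.7, 7.0; M̄R̄ = 111.7000 / 17 = 6.5706
UCL = X̄ + 3·M̄R̄/d₂ = 978.5444 + 3 × 6.5706 / 1.128 = 996.0194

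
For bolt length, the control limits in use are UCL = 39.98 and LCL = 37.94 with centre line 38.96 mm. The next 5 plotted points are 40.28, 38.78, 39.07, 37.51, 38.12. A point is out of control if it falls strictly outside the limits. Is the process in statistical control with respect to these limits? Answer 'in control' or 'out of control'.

out of control

Compare each point to [37.94, 39.98]: sample 1 = 40.28 > UCL; sample 4 = 37.51 < LCL.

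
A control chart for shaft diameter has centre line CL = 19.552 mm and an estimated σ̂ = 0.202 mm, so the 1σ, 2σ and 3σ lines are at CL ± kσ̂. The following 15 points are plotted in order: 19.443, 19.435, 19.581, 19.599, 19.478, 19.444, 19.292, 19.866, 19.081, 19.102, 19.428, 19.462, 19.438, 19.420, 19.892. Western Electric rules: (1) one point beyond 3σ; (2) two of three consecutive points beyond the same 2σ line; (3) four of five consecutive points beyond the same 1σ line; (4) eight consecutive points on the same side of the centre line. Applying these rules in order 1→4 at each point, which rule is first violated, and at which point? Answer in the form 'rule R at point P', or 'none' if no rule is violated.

Zone of each point (C = within 1σ̂, B = 1σ̂–2σ̂, A = 2σ̂–3σ̂, * = beyond 3σ̂; sign = side of CL): 1:-C, 2:-C, 3:+C, 4:+C, 5:-C, 6:-C, 7:-B, 8:+B, 9:-A, 10:-A, 11:-C, 12:-C, 13:-C, 14:-C, 15:+B
Rule 2 (two of three consecutive points beyond the same 2σ limit) is satisfied at point 10.

rule 2 at point 10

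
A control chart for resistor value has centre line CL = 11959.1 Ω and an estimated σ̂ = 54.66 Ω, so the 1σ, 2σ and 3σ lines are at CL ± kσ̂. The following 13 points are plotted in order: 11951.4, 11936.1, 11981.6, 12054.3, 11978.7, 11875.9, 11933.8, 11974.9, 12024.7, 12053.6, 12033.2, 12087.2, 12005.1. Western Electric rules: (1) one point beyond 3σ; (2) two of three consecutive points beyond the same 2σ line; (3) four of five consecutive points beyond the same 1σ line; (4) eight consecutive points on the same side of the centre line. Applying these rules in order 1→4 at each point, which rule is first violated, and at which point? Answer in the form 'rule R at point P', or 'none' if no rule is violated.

Zone of each point (C = within 1σ̂, B = 1σ̂–2σ̂, A = 2σ̂–3σ̂, * = beyond 3σ̂; sign = side of CL): 1:-C, 2:-C, 3:+C, 4:+B, 5:+C, 6:-B, 7:-C, 8:+C, 9:+B, 10:+B, 11:+B, 12:+A, 13:+C
Rule 3 (four of five consecutive points beyond the same 1σ limit) is satisfied at point 12.

rule 3 at point 12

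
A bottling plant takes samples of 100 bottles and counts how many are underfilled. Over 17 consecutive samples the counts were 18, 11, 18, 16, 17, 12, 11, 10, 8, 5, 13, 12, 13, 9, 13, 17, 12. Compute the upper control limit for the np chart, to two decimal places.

22.62

p̄ = Σdᵢ / (k·n) = 215 / (17 × 100) = 0.12647
UCL = np̄ + 3·√(np̄(1−p̄)) = 12.6471 + 3 × √(12.6471×0.87353) = 12.6471 + 3 × 3.3238 = 22.6184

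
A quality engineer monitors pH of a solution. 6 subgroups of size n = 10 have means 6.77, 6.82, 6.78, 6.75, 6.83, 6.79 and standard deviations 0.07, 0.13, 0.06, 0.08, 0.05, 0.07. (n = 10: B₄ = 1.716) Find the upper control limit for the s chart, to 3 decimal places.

s̄ = (0.07 + 0.13 + 0.06 + 0.08 + 0.05 + 0.07) / 6 = 0.0767
UCL_s = B₄·s̄ = 1.716 × 0.0767 = 0.1316

0.132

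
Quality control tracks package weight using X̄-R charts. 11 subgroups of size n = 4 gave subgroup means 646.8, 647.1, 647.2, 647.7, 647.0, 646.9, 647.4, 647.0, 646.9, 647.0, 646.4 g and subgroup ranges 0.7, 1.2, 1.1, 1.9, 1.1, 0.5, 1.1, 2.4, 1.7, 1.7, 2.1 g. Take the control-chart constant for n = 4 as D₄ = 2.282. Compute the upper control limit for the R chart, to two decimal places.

R̄ = (0.7 + 1.2 + 1.1 + 1.9 + 1.1 + 0.5 + 1.1 + 2.4 + 1.7 + 1.7 + 2.1) / 11 = 15.5000 / 11 = 1.4091
UCL_R = D₄·R̄ = 2.282 × 1.4091 = 3.2155

3.22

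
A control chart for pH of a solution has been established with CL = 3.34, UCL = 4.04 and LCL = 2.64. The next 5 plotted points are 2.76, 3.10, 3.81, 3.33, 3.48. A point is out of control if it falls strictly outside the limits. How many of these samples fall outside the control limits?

All 5 points lie within [2.64, 4.04].

0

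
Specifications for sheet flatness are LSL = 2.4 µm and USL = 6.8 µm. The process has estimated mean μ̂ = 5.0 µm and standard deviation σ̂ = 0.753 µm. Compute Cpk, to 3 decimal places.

Cpu = (USL − μ̂) / (3σ̂) = (6.8 − 5.0) / (3 × 0.753) = 0.7968; Cpl = (μ̂ − LSL) / (3σ̂) = (5.0 − 2.4) / (3 × 0.753) = 1.1510; Cpk = min(Cpu, Cpl) = 0.7968

0.797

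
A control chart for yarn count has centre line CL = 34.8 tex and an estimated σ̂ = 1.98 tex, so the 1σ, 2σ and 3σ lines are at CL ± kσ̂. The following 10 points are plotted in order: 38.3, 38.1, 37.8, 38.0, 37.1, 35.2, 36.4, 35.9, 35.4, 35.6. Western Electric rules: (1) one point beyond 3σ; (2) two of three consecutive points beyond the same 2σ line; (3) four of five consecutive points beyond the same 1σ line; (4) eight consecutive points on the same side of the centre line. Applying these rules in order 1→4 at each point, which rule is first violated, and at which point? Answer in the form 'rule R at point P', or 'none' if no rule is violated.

rule 3 at point 4

Zone of each point (C = within 1σ̂, B = 1σ̂–2σ̂, A = 2σ̂–3σ̂, * = beyond 3σ̂; sign = side of CL): 1:+B, 2:+B, 3:+B, 4:+B, 5:+B, 6:+C, 7:+C, 8:+C, 9:+C, 10:+C
Rule 3 (four of five consecutive points beyond the same 1σ limit) is satisfied at point 4.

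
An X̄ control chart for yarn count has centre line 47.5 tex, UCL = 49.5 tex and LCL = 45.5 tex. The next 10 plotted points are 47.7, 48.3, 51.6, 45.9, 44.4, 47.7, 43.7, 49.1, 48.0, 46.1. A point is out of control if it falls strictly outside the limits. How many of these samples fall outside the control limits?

Compare each point to [45.5, 49.5]: sample 3 = 51.6 > UCL; sample 5 = 44.4 < LCL; sample 7 = 43.7 < LCL.

3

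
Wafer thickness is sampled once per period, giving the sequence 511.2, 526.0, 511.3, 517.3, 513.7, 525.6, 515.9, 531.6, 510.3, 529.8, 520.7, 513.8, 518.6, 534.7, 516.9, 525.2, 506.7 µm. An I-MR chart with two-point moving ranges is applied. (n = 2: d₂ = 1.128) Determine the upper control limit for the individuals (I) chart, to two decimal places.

X̄ = (511.2 + 526.0 + 511.3 + 517.3 + 513.7 + 525.6 + 515.9 + 531.6 + 510.3 + 529.8 + 520.7 + 513.8 + 518.6 + 534.7 + 516.9 + 525.2 + 506.7) / 17 = 519.3706
Moving ranges: 14.8, 14.7, 6.0, 3.6, 11.9, 9.7, 15.7, 21.3, 19.5, 9.1, 6.9, 4.8, 16.1, 17.8, 8.3, 18.5; M̄R̄ = 198.7000 / 16 = 12.4187
UCL = X̄ + 3·M̄R̄/d₂ = 519.3706 + 3 × 12.4187 / 1.128 = 552.3992

552.40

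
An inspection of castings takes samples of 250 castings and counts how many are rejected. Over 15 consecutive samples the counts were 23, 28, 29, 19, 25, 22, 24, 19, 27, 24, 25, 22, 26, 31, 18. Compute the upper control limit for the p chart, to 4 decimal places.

0.1526

p̄ = Σdᵢ / (k·n) = 362 / (15 × 250) = 0.09653
UCL = p̄ + 3·√(p̄(1−p̄)/n) = 0.09653 + 3 × √(0.09653×0.90347/250) = 0.09653 + 3 × 0.01868 = 0.15257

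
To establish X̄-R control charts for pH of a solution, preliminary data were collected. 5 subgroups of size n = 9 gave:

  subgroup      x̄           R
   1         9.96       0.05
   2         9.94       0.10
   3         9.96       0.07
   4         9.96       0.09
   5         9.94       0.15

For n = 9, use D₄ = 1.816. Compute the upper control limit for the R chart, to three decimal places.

R̄ = (0.05 + 0.10 + 0.07 + 0.09 + 0.15) / 5 = 0.4600 / 5 = 0.0920
UCL_R = D₄·R̄ = 1.816 × 0.0920 = 0.1671

0.167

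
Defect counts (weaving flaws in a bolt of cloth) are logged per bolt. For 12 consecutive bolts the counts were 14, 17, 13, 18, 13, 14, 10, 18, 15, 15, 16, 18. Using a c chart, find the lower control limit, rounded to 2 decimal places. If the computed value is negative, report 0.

3.43

c̄ = (14 + 17 + 13 + 18 + 13 + 14 + 10 + 18 + 15 + 15 + 16 + 18) / 12 = 181 / 12 = 15.0833
LCL = c̄ − 3√c̄ = 15.0833 − 3 × 3.8837 = 3.4322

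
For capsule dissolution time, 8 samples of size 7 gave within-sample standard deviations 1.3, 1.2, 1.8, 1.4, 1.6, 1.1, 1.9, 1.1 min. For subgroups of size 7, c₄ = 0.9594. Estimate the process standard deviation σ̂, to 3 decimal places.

s̄ = (1.3 + 1.2 + 1.8 + 1.4 + 1.6 + 1.1 + 1.9 + 1.1) / 8 = 1.4250
σ̂ = s̄ / c₄ = 1.4250 / 0.9594 = 1.4853

1.485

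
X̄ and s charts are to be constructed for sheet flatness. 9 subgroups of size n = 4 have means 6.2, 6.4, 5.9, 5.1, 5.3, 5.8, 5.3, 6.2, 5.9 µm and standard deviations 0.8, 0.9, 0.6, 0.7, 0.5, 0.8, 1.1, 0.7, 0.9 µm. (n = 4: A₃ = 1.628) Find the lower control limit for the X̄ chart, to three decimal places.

4.523

X̄̄ = (6.2 + 6.4 + 5.9 + 5.1 + 5.3 + 5.8 + 5.3 + 6.2 + 5.9) / 9 = 5.7889
s̄ = (0.8 + 0.9 + 0.6 + 0.7 + 0.5 + 0.8 + 1.1 + 0.7 + 0.9) / 9 = 0.7778
LCL = X̄̄ − A₃·s̄ = 5.7889 − 1.628 × 0.7778 = 4.5227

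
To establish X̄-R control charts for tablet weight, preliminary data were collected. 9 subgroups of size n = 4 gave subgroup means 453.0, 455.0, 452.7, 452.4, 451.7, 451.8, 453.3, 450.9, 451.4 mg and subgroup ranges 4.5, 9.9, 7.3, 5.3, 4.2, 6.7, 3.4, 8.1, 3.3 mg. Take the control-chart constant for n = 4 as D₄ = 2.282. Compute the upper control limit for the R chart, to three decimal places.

13.362

R̄ = (4.5 + 9.9 + 7.3 + 5.3 + 4.2 + 6.7 + 3.4 + 8.1 + 3.3) / 9 = 52.7000 / 9 = 5.8556
UCL_R = D₄·R̄ = 2.282 × 5.8556 = 13.3624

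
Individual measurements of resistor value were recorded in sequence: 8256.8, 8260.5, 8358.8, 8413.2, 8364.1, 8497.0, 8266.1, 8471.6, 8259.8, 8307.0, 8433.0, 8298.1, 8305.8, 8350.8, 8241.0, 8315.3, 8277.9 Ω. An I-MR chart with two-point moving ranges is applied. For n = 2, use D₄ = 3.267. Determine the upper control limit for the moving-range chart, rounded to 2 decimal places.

320.35

Moving ranges: 3.7, 98.3, 54.4, 49.1, 132.9, 230.9, 205.5, 211.8, 47.2, 126.0, 134.9, 7.7, 45.0, 109.8, 74.3, 37.4; M̄R̄ = 1568.9000 / 16 = 98.0563
UCL_MR = D₄·M̄R̄ = 3.267 × 98.0563 = 320.3498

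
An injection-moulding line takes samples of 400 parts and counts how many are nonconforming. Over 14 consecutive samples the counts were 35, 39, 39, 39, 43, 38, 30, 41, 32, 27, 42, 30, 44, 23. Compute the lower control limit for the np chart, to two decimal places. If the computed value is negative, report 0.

18.72

p̄ = Σdᵢ / (k·n) = 502 / (14 × 400) = 0.08964
LCL = np̄ − 3·√(np̄(1−p̄)) = 35.8571 − 3 × 5.7134 = 18.7170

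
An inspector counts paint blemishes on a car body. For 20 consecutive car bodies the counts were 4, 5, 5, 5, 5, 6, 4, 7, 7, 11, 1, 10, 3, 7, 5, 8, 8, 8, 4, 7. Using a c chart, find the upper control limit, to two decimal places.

c̄ = (4 + 5 + 5 + 5 + 5 + 6 + 4 + 7 + 7 + 11 + 1 + 10 + 3 + 7 + 5 + 8 + 8 + 8 + 4 + 7) / 20 = 120 / 20 = 6.0000
UCL = c̄ + 3√c̄ = 6.0000 + 3 × √6.0000 = 6.0000 + 3 × 2.4495 = 13.3485

13.35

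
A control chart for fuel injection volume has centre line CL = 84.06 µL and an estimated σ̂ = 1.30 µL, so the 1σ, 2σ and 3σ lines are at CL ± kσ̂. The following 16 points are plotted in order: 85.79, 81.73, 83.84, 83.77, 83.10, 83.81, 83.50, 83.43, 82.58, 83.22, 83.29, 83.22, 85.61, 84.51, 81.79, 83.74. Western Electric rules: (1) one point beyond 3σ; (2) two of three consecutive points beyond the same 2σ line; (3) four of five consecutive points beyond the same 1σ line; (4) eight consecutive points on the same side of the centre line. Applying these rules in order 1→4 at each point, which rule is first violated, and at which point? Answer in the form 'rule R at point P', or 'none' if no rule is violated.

rule 4 at point 9

Zone of each point (C = within 1σ̂, B = 1σ̂–2σ̂, A = 2σ̂–3σ̂, * = beyond 3σ̂; sign = side of CL): 1:+B, 2:-B, 3:-C, 4:-C, 5:-C, 6:-C, 7:-C, 8:-C, 9:-B, 10:-C, 11:-C, 12:-C, 13:+B, 14:+C, 15:-B, 16:-C
Rule 4 (eight consecutive points on the same side of the centre line) is satisfied at point 9.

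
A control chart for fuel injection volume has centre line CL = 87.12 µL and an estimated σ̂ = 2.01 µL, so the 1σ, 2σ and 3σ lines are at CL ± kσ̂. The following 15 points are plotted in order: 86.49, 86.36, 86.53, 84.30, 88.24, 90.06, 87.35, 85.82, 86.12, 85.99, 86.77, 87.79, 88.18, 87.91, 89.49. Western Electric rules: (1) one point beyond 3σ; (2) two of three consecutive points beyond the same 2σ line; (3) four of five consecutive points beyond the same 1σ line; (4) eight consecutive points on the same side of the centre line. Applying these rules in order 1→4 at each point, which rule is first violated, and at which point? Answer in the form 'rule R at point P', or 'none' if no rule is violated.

Zone of each point (C = within 1σ̂, B = 1σ̂–2σ̂, A = 2σ̂–3σ̂, * = beyond 3σ̂; sign = side of CL): 1:-C, 2:-C, 3:-C, 4:-B, 5:+C, 6:+B, 7:+C, 8:-C, 9:-C, 10:-C, 11:-C, 12:+C, 13:+C, 14:+C, 15:+B
No rule fires across all 15 points.

none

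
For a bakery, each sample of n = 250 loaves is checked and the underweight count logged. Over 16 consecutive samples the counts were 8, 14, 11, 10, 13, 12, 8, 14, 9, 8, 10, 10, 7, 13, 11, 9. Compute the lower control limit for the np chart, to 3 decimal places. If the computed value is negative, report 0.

0.950

p̄ = Σdᵢ / (k·n) = 167 / (16 × 250) = 0.04175
LCL = np̄ − 3·√(np̄(1−p̄)) = 10.4375 − 3 × 3.1626 = 0.9498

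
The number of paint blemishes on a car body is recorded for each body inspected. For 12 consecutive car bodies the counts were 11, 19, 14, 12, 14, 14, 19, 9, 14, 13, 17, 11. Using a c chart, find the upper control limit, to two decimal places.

c̄ = (11 + 19 + 14 + 12 + 14 + 14 + 19 + 9 + 14 + 13 + 17 + 11) / 12 = 167 / 12 = 13.9167
UCL = c̄ + 3√c̄ = 13.9167 + 3 × √13.9167 = 13.9167 + 3 × 3.7305 = 25.1082

25.11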